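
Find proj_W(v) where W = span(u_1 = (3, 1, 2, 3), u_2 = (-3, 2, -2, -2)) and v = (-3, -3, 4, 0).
proj_W(v) = (21/97, -535/194, 14/97, -141/194)

Set up U = [u_1 | ... | u_2] ∈ R^(4×2). The projector onto W = col(U) is P = U (U^T U)^(-1) U^T.
Compute U^T U =
  [23, -17]
  [-17, 21],
and U^T v = (-4, -5).
Solve U^T U · c = U^T v for the coefficients: c = (-169/194, -183/194). The projection is proj_W(v) = U c.
Check: (v - proj_W(v)) · u_1 = 0  (should be 0).
Check: (v - proj_W(v)) · u_2 = 0  (should be 0).
Result: proj_W(v) = (21/97, -535/194, 14/97, -141/194).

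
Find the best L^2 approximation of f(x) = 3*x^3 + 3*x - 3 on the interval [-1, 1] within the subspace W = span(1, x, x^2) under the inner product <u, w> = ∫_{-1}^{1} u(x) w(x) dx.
g(x) = 24*x/5 - 3

The best approximation g ∈ W is the orthogonal projection of f onto W. Writing g = a_0 + a_1 x + a_2 x^2, the coefficients solve the normal equations G · a = b where
  G_{ij} = <φ_i, φ_j> and b_i = <f, φ_i>, with φ_0 = 1, φ_1 = x, φ_2 = x^2.
G =
  [2, 0, 2/3]
  [0, 2/3, 0]
  [2/3, 0, 2/5],
b = (-6, 16/5, -2).
Solving gives a_0 = -3, a_1 = 24/5, a_2 = 0, so
  g(x) = 24*x/5 - 3.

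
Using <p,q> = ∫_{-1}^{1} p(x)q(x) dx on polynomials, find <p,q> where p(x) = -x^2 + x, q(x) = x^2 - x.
<p,q> = -16/15

Expand the product: p(x)·q(x) = -x^4 + 2*x^3 - x^2.
∫_{-1}^{1} of each monomial x^k gives [2/(k+1) if k even, 0 if k odd]. Integrating term-by-term (or equivalently evaluating the antiderivative F(x) = -x^5/5 + x^4/2 - x^3/3 at the endpoints):
  F(1) − F(−1) = -1/30 − (31/30) = -16/15.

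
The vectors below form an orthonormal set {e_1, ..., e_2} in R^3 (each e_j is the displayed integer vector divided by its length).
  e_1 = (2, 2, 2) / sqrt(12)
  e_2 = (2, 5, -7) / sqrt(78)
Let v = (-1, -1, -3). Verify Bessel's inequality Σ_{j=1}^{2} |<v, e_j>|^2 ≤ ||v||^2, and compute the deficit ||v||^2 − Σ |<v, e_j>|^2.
Σ |<v, e_j>|^2 = 141/13; ||v||^2 = 11; deficit = 2/13

Write each e_j = u_j / sqrt(<u_j, u_j>) where u_j is the displayed integer vector. Then <v, e_j> = <v, u_j> / sqrt(<u_j, u_j>), so |<v, e_j>|^2 = <v, u_j>^2 / <u_j, u_j>.
Coefficients: <v, e_1> = -10/sqrt(12), <v, e_2> = 14/sqrt(78).
Square and sum: Σ |<v, e_j>|^2 = 141/13.
Compute ||v||^2 = v·v = 11.
Deficit = 11 − 141/13 = 2/13 ≥ 0, confirming Bessel's inequality. (The deficit equals ||v − Σ <v,e_j> e_j||^2, the squared distance from v to span{e_j}.)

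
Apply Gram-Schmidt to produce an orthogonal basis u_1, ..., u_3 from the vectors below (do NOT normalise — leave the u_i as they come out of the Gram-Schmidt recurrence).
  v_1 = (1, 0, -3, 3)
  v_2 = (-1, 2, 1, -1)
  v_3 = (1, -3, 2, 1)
Orthogonal basis:
  u_1 = (1, 0, -3, 3)
  u_2 = (-12/19, 2, -2/19, 2/19)
  u_3 = (1/7, 1/21, 32/21, 31/21)

Apply the Gram-Schmidt recurrence
  u_1 = v_1
  u_i = v_i − Σ_{j<i} ((v_i · u_j) / (u_j · u_j)) · u_j.

Step by step this gives:
  u_1 = (1, 0, -3, 3)
  u_2 = (-12/19, 2, -2/19, 2/19)
  u_3 = (1/7, 1/21, 32/21, 31/21)

Orthogonality check:
  u_2 · u_1 = 0 (should be 0)
  u_3 · u_1 = 0 (should be 0)
  u_3 · u_2 = 0 (should be 0)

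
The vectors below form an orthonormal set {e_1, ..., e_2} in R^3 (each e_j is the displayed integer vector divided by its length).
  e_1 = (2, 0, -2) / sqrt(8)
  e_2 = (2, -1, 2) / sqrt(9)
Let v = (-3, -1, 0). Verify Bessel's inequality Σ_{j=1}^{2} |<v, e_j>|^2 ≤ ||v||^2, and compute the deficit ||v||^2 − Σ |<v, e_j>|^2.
Σ |<v, e_j>|^2 = 131/18; ||v||^2 = 10; deficit = 49/18

Write each e_j = u_j / sqrt(<u_j, u_j>) where u_j is the displayed integer vector. Then <v, e_j> = <v, u_j> / sqrt(<u_j, u_j>), so |<v, e_j>|^2 = <v, u_j>^2 / <u_j, u_j>.
Coefficients: <v, e_1> = -6/sqrt(8), <v, e_2> = -5/sqrt(9).
Square and sum: Σ |<v, e_j>|^2 = 131/18.
Compute ||v||^2 = v·v = 10.
Deficit = 10 − 131/18 = 49/18 ≥ 0, confirming Bessel's inequality. (The deficit equals ||v − Σ <v,e_j> e_j||^2, the squared distance from v to span{e_j}.)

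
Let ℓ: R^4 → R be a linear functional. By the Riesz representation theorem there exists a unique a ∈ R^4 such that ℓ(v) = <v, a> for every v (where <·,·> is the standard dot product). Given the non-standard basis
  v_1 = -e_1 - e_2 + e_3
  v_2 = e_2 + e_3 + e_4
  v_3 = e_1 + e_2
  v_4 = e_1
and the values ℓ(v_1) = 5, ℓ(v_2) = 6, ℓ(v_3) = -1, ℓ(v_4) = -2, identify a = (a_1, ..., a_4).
a = (-2, 1, 4, 1)

Write a = (a_1, ..., a_4) in the standard basis. For each basis vector v_i, ℓ(v_i) = <v_i, a> is a linear equation in the a_j's. Collect the n equations into a matrix system V a = ℓ, where row i of V is v_i (expressed in the standard basis). Since V is invertible (lower-triangular with 1s on the diagonal, up to permutation), solve by back-substitution:
  V =
[[-1, -1, 1, 0],
 [0, 1, 1, 1],
 [1, 1, 0, 0],
 [1, 0, 0, 0]]
  V a = (5, 6, -1, -2)
Solving gives a = (-2, 1, 4, 1).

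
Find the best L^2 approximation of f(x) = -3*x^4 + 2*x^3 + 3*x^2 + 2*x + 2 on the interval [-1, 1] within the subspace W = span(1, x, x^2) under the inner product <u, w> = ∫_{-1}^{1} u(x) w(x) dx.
g(x) = 3*x^2/7 + 16*x/5 + 79/35

The best approximation g ∈ W is the orthogonal projection of f onto W. Writing g = a_0 + a_1 x + a_2 x^2, the coefficients solve the normal equations G · a = b where
  G_{ij} = <φ_i, φ_j> and b_i = <f, φ_i>, with φ_0 = 1, φ_1 = x, φ_2 = x^2.
G =
  [2, 0, 2/3]
  [0, 2/3, 0]
  [2/3, 0, 2/5],
b = (24/5, 32/15, 176/105).
Solving gives a_0 = 79/35, a_1 = 16/5, a_2 = 3/7, so
  g(x) = 3*x^2/7 + 16*x/5 + 79/35.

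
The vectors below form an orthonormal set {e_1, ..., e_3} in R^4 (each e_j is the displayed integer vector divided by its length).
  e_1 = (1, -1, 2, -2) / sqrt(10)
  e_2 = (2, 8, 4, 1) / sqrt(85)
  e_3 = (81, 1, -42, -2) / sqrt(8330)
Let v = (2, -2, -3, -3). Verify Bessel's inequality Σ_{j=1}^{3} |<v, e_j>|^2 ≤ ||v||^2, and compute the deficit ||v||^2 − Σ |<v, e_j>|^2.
Σ |<v, e_j>|^2 = 5001/245; ||v||^2 = 26; deficit = 1369/245

Write each e_j = u_j / sqrt(<u_j, u_j>) where u_j is the displayed integer vector. Then <v, e_j> = <v, u_j> / sqrt(<u_j, u_j>), so |<v, e_j>|^2 = <v, u_j>^2 / <u_j, u_j>.
Coefficients: <v, e_1> = 4/sqrt(10), <v, e_2> = -27/sqrt(85), <v, e_3> = 292/sqrt(8330).
Square and sum: Σ |<v, e_j>|^2 = 5001/245.
Compute ||v||^2 = v·v = 26.
Deficit = 26 − 5001/245 = 1369/245 ≥ 0, confirming Bessel's inequality. (The deficit equals ||v − Σ <v,e_j> e_j||^2, the squared distance from v to span{e_j}.)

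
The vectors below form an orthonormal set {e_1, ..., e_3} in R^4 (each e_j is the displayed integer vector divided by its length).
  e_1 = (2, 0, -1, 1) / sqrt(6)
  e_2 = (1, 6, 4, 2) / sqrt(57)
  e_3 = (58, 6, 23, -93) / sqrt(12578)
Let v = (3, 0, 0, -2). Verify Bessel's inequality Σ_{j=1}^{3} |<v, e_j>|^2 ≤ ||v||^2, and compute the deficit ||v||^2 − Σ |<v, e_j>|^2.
Σ |<v, e_j>|^2 = 4299/331; ||v||^2 = 13; deficit = 4/331

Write each e_j = u_j / sqrt(<u_j, u_j>) where u_j is the displayed integer vector. Then <v, e_j> = <v, u_j> / sqrt(<u_j, u_j>), so |<v, e_j>|^2 = <v, u_j>^2 / <u_j, u_j>.
Coefficients: <v, e_1> = 4/sqrt(6), <v, e_2> = -1/sqrt(57), <v, e_3> = 360/sqrt(12578).
Square and sum: Σ |<v, e_j>|^2 = 4299/331.
Compute ||v||^2 = v·v = 13.
Deficit = 13 − 4299/331 = 4/331 ≥ 0, confirming Bessel's inequality. (The deficit equals ||v − Σ <v,e_j> e_j||^2, the squared distance from v to span{e_j}.)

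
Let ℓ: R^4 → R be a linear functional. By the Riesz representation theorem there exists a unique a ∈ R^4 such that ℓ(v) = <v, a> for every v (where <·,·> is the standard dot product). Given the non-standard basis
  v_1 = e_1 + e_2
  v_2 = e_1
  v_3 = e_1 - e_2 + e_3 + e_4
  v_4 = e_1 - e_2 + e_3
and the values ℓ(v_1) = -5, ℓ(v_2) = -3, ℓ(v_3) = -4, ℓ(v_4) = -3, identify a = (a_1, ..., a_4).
a = (-3, -2, -2, -1)

Write a = (a_1, ..., a_4) in the standard basis. For each basis vector v_i, ℓ(v_i) = <v_i, a> is a linear equation in the a_j's. Collect the n equations into a matrix system V a = ℓ, where row i of V is v_i (expressed in the standard basis). Since V is invertible (lower-triangular with 1s on the diagonal, up to permutation), solve by back-substitution:
  V =
[[1, 1, 0, 0],
 [1, 0, 0, 0],
 [1, -1, 1, 1],
 [1, -1, 1, 0]]
  V a = (-5, -3, -4, -3)
Solving gives a = (-3, -2, -2, -1).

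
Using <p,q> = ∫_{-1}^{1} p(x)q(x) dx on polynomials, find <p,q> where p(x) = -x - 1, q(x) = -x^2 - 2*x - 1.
<p,q> = 4

Expand the product: p(x)·q(x) = x^3 + 3*x^2 + 3*x + 1.
∫_{-1}^{1} of each monomial x^k gives [2/(k+1) if k even, 0 if k odd]. Integrating term-by-term (or equivalently evaluating the antiderivative F(x) = x^4/4 + x^3 + 3*x^2/2 + x at the endpoints):
  F(1) − F(−1) = 15/4 − (-1/4) = 4.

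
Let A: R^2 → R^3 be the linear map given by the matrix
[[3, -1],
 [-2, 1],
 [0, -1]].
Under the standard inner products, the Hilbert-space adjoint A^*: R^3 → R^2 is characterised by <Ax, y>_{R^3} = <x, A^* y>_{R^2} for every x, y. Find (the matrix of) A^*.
A^* = A^T =
[[3, -2, 0],
 [-1, 1, -1]]

For real matrices with standard dot products, the defining identity <Ax, y> = <x, A^* y> gives (Ax)^T y = x^T (A^*) y, i.e. x^T A^T y = x^T (A^*) y. Since this holds for all x, y, we must have A^* = A^T. Therefore
A^* =
[[3, -2, 0],
 [-1, 1, -1]].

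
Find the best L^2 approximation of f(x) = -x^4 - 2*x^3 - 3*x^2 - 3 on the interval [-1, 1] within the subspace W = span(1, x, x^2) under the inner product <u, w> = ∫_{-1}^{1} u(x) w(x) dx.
g(x) = -27*x^2/7 - 6*x/5 - 102/35

The best approximation g ∈ W is the orthogonal projection of f onto W. Writing g = a_0 + a_1 x + a_2 x^2, the coefficients solve the normal equations G · a = b where
  G_{ij} = <φ_i, φ_j> and b_i = <f, φ_i>, with φ_0 = 1, φ_1 = x, φ_2 = x^2.
G =
  [2, 0, 2/3]
  [0, 2/3, 0]
  [2/3, 0, 2/5],
b = (-42/5, -4/5, -122/35).
Solving gives a_0 = -102/35, a_1 = -6/5, a_2 = -27/7, so
  g(x) = -27*x^2/7 - 6*x/5 - 102/35.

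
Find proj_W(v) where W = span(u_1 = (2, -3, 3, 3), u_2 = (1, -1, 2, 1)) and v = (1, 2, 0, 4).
proj_W(v) = (3/7, -23/21, 4/21, 23/21)

Set up U = [u_1 | ... | u_2] ∈ R^(4×2). The projector onto W = col(U) is P = U (U^T U)^(-1) U^T.
Compute U^T U =
  [31, 14]
  [14, 7],
and U^T v = (8, 3).
Solve U^T U · c = U^T v for the coefficients: c = (2/3, -19/21). The projection is proj_W(v) = U c.
Check: (v - proj_W(v)) · u_1 = 0  (should be 0).
Check: (v - proj_W(v)) · u_2 = 0  (should be 0).
Result: proj_W(v) = (3/7, -23/21, 4/21, 23/21).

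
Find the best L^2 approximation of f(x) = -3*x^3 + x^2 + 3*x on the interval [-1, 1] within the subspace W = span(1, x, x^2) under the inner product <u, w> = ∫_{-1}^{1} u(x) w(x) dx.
g(x) = x^2 + 6*x/5

The best approximation g ∈ W is the orthogonal projection of f onto W. Writing g = a_0 + a_1 x + a_2 x^2, the coefficients solve the normal equations G · a = b where
  G_{ij} = <φ_i, φ_j> and b_i = <f, φ_i>, with φ_0 = 1, φ_1 = x, φ_2 = x^2.
G =
  [2, 0, 2/3]
  [0, 2/3, 0]
  [2/3, 0, 2/5],
b = (2/3, 4/5, 2/5).
Solving gives a_0 = 0, a_1 = 6/5, a_2 = 1, so
  g(x) = x^2 + 6*x/5.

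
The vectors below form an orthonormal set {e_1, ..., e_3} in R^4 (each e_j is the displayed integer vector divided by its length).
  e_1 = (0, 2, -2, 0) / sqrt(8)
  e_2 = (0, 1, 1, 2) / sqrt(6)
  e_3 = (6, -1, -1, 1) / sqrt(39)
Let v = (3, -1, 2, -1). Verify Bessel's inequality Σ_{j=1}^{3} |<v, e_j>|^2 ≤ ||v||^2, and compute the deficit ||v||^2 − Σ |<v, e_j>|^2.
Σ |<v, e_j>|^2 = 146/13; ||v||^2 = 15; deficit = 49/13

Write each e_j = u_j / sqrt(<u_j, u_j>) where u_j is the displayed integer vector. Then <v, e_j> = <v, u_j> / sqrt(<u_j, u_j>), so |<v, e_j>|^2 = <v, u_j>^2 / <u_j, u_j>.
Coefficients: <v, e_1> = -6/sqrt(8), <v, e_2> = -1/sqrt(6), <v, e_3> = 16/sqrt(39).
Square and sum: Σ |<v, e_j>|^2 = 146/13.
Compute ||v||^2 = v·v = 15.
Deficit = 15 − 146/13 = 49/13 ≥ 0, confirming Bessel's inequality. (The deficit equals ||v − Σ <v,e_j> e_j||^2, the squared distance from v to span{e_j}.)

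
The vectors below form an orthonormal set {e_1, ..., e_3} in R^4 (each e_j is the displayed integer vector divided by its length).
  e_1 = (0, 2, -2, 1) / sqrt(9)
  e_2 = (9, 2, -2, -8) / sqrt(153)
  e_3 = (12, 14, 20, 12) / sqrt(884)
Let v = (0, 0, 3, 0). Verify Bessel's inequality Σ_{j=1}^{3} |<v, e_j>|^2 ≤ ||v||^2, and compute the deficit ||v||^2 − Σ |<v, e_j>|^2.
Σ |<v, e_j>|^2 = 108/13; ||v||^2 = 9; deficit = 9/13

Write each e_j = u_j / sqrt(<u_j, u_j>) where u_j is the displayed integer vector. Then <v, e_j> = <v, u_j> / sqrt(<u_j, u_j>), so |<v, e_j>|^2 = <v, u_j>^2 / <u_j, u_j>.
Coefficients: <v, e_1> = -6/sqrt(9), <v, e_2> = -6/sqrt(153), <v, e_3> = 60/sqrt(884).
Square and sum: Σ |<v, e_j>|^2 = 108/13.
Compute ||v||^2 = v·v = 9.
Deficit = 9 − 108/13 = 9/13 ≥ 0, confirming Bessel's inequality. (The deficit equals ||v − Σ <v,e_j> e_j||^2, the squared distance from v to span{e_j}.)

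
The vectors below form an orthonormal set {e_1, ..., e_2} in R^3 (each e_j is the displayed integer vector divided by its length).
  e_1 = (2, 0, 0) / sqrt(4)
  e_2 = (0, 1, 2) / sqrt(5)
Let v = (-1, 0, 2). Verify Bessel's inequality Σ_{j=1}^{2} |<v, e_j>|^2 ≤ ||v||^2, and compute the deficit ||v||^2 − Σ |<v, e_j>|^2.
Σ |<v, e_j>|^2 = 21/5; ||v||^2 = 5; deficit = 4/5

Write each e_j = u_j / sqrt(<u_j, u_j>) where u_j is the displayed integer vector. Then <v, e_j> = <v, u_j> / sqrt(<u_j, u_j>), so |<v, e_j>|^2 = <v, u_j>^2 / <u_j, u_j>.
Coefficients: <v, e_1> = -2/sqrt(4), <v, e_2> = 4/sqrt(5).
Square and sum: Σ |<v, e_j>|^2 = 21/5.
Compute ||v||^2 = v·v = 5.
Deficit = 5 − 21/5 = 4/5 ≥ 0, confirming Bessel's inequality. (The deficit equals ||v − Σ <v,e_j> e_j||^2, the squared distance from v to span{e_j}.)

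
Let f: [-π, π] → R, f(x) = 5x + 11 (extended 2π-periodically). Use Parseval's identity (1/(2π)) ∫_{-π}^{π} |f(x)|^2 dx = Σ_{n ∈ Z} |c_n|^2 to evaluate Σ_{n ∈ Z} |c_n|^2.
Σ |c_n|^2 = 25π^2/3 + 121

Expand and integrate term by term over [-π, π]:
  ∫ (5x)^2 dx = 25·(2π^3/3); ∫ 2·5·(11)·x dx = 0 (odd integrand); ∫ 11^2 dx = 121·2π.
So (1/(2π)) ∫_{-π}^{π} (5x + 11)^2 dx = 25π^2/3 + 121 = 25π^2/3 + 121.
Parseval ⇒ Σ |c_n|^2 = 25π^2/3 + 121.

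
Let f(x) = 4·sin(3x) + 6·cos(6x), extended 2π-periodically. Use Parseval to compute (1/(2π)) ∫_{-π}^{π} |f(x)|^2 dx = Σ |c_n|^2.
Σ |c_n|^2 = 26

Expand |f|^2 and use orthogonality of {sin(nx), cos(mx)} on [-π, π]:
  ∫_{-π}^{π} sin(nx)^2 dx = π, ∫ cos(mx)^2 dx = π, and cross terms integrate to 0.
So ∫_{-π}^{π} f(x)^2 dx = 4^2 · π + 6^2 · π = (16 + 36)π.
Divide by 2π: (16 + 36)/2 = 26.
By Parseval, this equals Σ |c_n|^2.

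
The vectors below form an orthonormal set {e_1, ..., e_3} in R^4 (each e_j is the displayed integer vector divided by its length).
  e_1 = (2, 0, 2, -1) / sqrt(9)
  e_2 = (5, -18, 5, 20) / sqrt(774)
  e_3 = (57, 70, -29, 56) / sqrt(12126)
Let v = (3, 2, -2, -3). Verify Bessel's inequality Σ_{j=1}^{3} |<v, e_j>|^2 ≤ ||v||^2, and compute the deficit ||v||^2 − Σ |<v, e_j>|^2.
Σ |<v, e_j>|^2 = 790/47; ||v||^2 = 26; deficit = 432/47

Write each e_j = u_j / sqrt(<u_j, u_j>) where u_j is the displayed integer vector. Then <v, e_j> = <v, u_j> / sqrt(<u_j, u_j>), so |<v, e_j>|^2 = <v, u_j>^2 / <u_j, u_j>.
Coefficients: <v, e_1> = 5/sqrt(9), <v, e_2> = -91/sqrt(774), <v, e_3> = 201/sqrt(12126).
Square and sum: Σ |<v, e_j>|^2 = 790/47.
Compute ||v||^2 = v·v = 26.
Deficit = 26 − 790/47 = 432/47 ≥ 0, confirming Bessel's inequality. (The deficit equals ||v − Σ <v,e_j> e_j||^2, the squared distance from v to span{e_j}.)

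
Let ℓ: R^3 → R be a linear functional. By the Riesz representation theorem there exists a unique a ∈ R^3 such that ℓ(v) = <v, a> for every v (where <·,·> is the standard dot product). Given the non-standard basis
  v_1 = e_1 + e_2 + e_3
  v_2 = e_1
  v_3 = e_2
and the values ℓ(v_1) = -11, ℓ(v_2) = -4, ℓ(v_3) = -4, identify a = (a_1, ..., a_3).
a = (-4, -4, -3)

Write a = (a_1, ..., a_3) in the standard basis. For each basis vector v_i, ℓ(v_i) = <v_i, a> is a linear equation in the a_j's. Collect the n equations into a matrix system V a = ℓ, where row i of V is v_i (expressed in the standard basis). Since V is invertible (lower-triangular with 1s on the diagonal, up to permutation), solve by back-substitution:
  V =
[[1, 1, 1],
 [1, 0, 0],
 [0, 1, 0]]
  V a = (-11, -4, -4)
Solving gives a = (-4, -4, -3).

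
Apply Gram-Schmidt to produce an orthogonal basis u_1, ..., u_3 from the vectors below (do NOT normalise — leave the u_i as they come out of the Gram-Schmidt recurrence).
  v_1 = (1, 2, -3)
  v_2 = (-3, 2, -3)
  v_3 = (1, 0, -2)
Orthogonal basis:
  u_1 = (1, 2, -3)
  u_2 = (-26/7, 4/7, -6/7)
  u_3 = (0, -12/13, -8/13)

Apply the Gram-Schmidt recurrence
  u_1 = v_1
  u_i = v_i − Σ_{j<i} ((v_i · u_j) / (u_j · u_j)) · u_j.

Step by step this gives:
  u_1 = (1, 2, -3)
  u_2 = (-26/7, 4/7, -6/7)
  u_3 = (0, -12/13, -8/13)

Orthogonality check:
  u_2 · u_1 = 0 (should be 0)
  u_3 · u_1 = 0 (should be 0)
  u_3 · u_2 = 0 (should be 0)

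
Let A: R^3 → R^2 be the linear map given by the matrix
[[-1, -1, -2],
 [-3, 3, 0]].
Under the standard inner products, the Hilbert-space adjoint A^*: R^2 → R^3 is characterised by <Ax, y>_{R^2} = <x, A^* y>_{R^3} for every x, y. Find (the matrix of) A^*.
A^* = A^T =
[[-1, -3],
 [-1, 3],
 [-2, 0]]

For real matrices with standard dot products, the defining identity <Ax, y> = <x, A^* y> gives (Ax)^T y = x^T (A^*) y, i.e. x^T A^T y = x^T (A^*) y. Since this holds for all x, y, we must have A^* = A^T. Therefore
A^* =
[[-1, -3],
 [-1, 3],
 [-2, 0]].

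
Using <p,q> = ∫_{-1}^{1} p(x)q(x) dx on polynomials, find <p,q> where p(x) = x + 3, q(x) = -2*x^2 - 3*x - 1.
<p,q> = -12

Expand the product: p(x)·q(x) = -2*x^3 - 9*x^2 - 10*x - 3.
∫_{-1}^{1} of each monomial x^k gives [2/(k+1) if k even, 0 if k odd]. Integrating term-by-term (or equivalently evaluating the antiderivative F(x) = -x^4/2 - 3*x^3 - 5*x^2 - 3*x at the endpoints):
  F(1) − F(−1) = -23/2 − (1/2) = -12.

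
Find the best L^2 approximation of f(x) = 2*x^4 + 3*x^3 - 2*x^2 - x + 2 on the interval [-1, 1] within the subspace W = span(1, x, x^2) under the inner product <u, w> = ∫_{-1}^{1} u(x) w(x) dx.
g(x) = -2*x^2/7 + 4*x/5 + 64/35

The best approximation g ∈ W is the orthogonal projection of f onto W. Writing g = a_0 + a_1 x + a_2 x^2, the coefficients solve the normal equations G · a = b where
  G_{ij} = <φ_i, φ_j> and b_i = <f, φ_i>, with φ_0 = 1, φ_1 = x, φ_2 = x^2.
G =
  [2, 0, 2/3]
  [0, 2/3, 0]
  [2/3, 0, 2/5],
b = (52/15, 8/15, 116/105).
Solving gives a_0 = 64/35, a_1 = 4/5, a_2 = -2/7, so
  g(x) = -2*x^2/7 + 4*x/5 + 64/35.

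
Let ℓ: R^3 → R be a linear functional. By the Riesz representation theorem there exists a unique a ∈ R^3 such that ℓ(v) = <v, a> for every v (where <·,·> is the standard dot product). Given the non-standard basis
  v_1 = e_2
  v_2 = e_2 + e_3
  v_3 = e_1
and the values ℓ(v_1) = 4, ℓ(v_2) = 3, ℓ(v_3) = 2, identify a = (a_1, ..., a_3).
a = (2, 4, -1)

Write a = (a_1, ..., a_3) in the standard basis. For each basis vector v_i, ℓ(v_i) = <v_i, a> is a linear equation in the a_j's. Collect the n equations into a matrix system V a = ℓ, where row i of V is v_i (expressed in the standard basis). Since V is invertible (lower-triangular with 1s on the diagonal, up to permutation), solve by back-substitution:
  V =
[[0, 1, 0],
 [0, 1, 1],
 [1, 0, 0]]
  V a = (4, 3, 2)
Solving gives a = (2, 4, -1).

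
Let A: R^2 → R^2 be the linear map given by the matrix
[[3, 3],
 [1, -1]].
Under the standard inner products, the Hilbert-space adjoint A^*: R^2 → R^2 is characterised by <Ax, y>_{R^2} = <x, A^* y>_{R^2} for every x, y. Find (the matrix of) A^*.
A^* = A^T =
[[3, 1],
 [3, -1]]

For real matrices with standard dot products, the defining identity <Ax, y> = <x, A^* y> gives (Ax)^T y = x^T (A^*) y, i.e. x^T A^T y = x^T (A^*) y. Since this holds for all x, y, we must have A^* = A^T. Therefore
A^* =
[[3, 1],
 [3, -1]].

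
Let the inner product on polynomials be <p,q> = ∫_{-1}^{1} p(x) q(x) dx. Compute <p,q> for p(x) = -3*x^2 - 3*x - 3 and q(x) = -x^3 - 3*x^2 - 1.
<p,q> = 94/5

Expand the product: p(x)·q(x) = 3*x^5 + 12*x^4 + 12*x^3 + 12*x^2 + 3*x + 3.
∫_{-1}^{1} of each monomial x^k gives [2/(k+1) if k even, 0 if k odd]. Integrating term-by-term (or equivalently evaluating the antiderivative F(x) = x^6/2 + 12*x^5/5 + 3*x^4 + 4*x^3 + 3*x^2/2 + 3*x at the endpoints):
  F(1) − F(−1) = 72/5 − (-22/5) = 94/5.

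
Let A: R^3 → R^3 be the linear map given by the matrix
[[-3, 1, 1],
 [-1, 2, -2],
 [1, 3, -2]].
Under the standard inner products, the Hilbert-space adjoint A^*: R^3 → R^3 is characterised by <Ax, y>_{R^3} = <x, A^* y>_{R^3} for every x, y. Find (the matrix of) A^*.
A^* = A^T =
[[-3, -1, 1],
 [1, 2, 3],
 [1, -2, -2]]

For real matrices with standard dot products, the defining identity <Ax, y> = <x, A^* y> gives (Ax)^T y = x^T (A^*) y, i.e. x^T A^T y = x^T (A^*) y. Since this holds for all x, y, we must have A^* = A^T. Therefore
A^* =
[[-3, -1, 1],
 [1, 2, 3],
 [1, -2, -2]].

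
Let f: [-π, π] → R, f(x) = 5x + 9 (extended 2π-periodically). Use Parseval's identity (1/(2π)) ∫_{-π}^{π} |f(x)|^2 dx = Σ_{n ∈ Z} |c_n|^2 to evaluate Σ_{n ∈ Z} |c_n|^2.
Σ |c_n|^2 = 25π^2/3 + 81

Expand and integrate term by term over [-π, π]:
  ∫ (5x)^2 dx = 25·(2π^3/3); ∫ 2·5·(9)·x dx = 0 (odd integrand); ∫ 9^2 dx = 81·2π.
So (1/(2π)) ∫_{-π}^{π} (5x + 9)^2 dx = 25π^2/3 + 81 = 25π^2/3 + 81.
Parseval ⇒ Σ |c_n|^2 = 25π^2/3 + 81.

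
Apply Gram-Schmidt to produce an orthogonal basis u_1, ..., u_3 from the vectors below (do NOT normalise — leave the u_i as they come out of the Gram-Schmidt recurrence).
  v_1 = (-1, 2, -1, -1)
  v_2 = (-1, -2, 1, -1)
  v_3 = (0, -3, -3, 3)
Orthogonal basis:
  u_1 = (-1, 2, -1, -1)
  u_2 = (-10/7, -8/7, 4/7, -10/7)
  u_3 = (-3/2, -9/5, -18/5, 3/2)

Apply the Gram-Schmidt recurrence
  u_1 = v_1
  u_i = v_i − Σ_{j<i} ((v_i · u_j) / (u_j · u_j)) · u_j.

Step by step this gives:
  u_1 = (-1, 2, -1, -1)
  u_2 = (-10/7, -8/7, 4/7, -10/7)
  u_3 = (-3/2, -9/5, -18/5, 3/2)

Orthogonality check:
  u_2 · u_1 = 0 (should be 0)
  u_3 · u_1 = 0 (should be 0)
  u_3 · u_2 = 0 (should be 0)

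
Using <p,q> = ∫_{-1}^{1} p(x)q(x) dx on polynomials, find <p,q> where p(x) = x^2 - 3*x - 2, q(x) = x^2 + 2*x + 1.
<p,q> = -124/15

Expand the product: p(x)·q(x) = x^4 - x^3 - 7*x^2 - 7*x - 2.
∫_{-1}^{1} of each monomial x^k gives [2/(k+1) if k even, 0 if k odd]. Integrating term-by-term (or equivalently evaluating the antiderivative F(x) = x^5/5 - x^4/4 - 7*x^3/3 - 7*x^2/2 - 2*x at the endpoints):
  F(1) − F(−1) = -473/60 − (23/60) = -124/15.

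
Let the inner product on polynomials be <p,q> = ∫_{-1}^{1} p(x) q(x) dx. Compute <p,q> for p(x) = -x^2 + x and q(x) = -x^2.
<p,q> = 2/5

Expand the product: p(x)·q(x) = x^4 - x^3.
∫_{-1}^{1} of each monomial x^k gives [2/(k+1) if k even, 0 if k odd]. Integrating term-by-term (or equivalently evaluating the antiderivative F(x) = x^5/5 - x^4/4 at the endpoints):
  F(1) − F(−1) = -1/20 − (-9/20) = 2/5.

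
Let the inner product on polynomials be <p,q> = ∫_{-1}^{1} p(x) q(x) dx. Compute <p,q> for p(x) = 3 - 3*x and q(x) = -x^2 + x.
<p,q> = -4

Expand the product: p(x)·q(x) = 3*x^3 - 6*x^2 + 3*x.
∫_{-1}^{1} of each monomial x^k gives [2/(k+1) if k even, 0 if k odd]. Integrating term-by-term (or equivalently evaluating the antiderivative F(x) = 3*x^4/4 - 2*x^3 + 3*x^2/2 at the endpoints):
  F(1) − F(−1) = 1/4 − (17/4) = -4.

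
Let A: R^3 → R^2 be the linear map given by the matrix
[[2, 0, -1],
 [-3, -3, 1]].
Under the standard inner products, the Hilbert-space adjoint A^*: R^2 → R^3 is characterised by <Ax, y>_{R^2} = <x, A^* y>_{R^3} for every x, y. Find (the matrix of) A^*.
A^* = A^T =
[[2, -3],
 [0, -3],
 [-1, 1]]

For real matrices with standard dot products, the defining identity <Ax, y> = <x, A^* y> gives (Ax)^T y = x^T (A^*) y, i.e. x^T A^T y = x^T (A^*) y. Since this holds for all x, y, we must have A^* = A^T. Therefore
A^* =
[[2, -3],
 [0, -3],
 [-1, 1]].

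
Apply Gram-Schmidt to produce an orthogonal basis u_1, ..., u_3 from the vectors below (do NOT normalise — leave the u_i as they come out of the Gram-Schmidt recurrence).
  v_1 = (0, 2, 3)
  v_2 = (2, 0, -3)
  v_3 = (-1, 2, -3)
Orthogonal basis:
  u_1 = (0, 2, 3)
  u_2 = (2, 18/13, -12/13)
  u_3 = (-45/22, 45/22, -15/11)

Apply the Gram-Schmidt recurrence
  u_1 = v_1
  u_i = v_i − Σ_{j<i} ((v_i · u_j) / (u_j · u_j)) · u_j.

Step by step this gives:
  u_1 = (0, 2, 3)
  u_2 = (2, 18/13, -12/13)
  u_3 = (-45/22, 45/22, -15/11)

Orthogonality check:
  u_2 · u_1 = 0 (should be 0)
  u_3 · u_1 = 0 (should be 0)
  u_3 · u_2 = 0 (should be 0)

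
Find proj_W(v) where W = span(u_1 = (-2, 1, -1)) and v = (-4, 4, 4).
proj_W(v) = (-8/3, 4/3, -4/3)

Set up U = [u_1 | ... | u_1] ∈ R^(3×1). The projector onto W = col(U) is P = U (U^T U)^(-1) U^T.
Compute U^T U =
  [6],
and U^T v = (8).
Solve U^T U · c = U^T v for the coefficients: c = (4/3). The projection is proj_W(v) = U c.
Check: (v - proj_W(v)) · u_1 = 0  (should be 0).
Result: proj_W(v) = (-8/3, 4/3, -4/3).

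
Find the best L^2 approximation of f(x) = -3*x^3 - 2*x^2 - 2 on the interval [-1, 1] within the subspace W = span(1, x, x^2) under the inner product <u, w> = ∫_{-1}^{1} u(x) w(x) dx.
g(x) = -2*x^2 - 9*x/5 - 2

The best approximation g ∈ W is the orthogonal projection of f onto W. Writing g = a_0 + a_1 x + a_2 x^2, the coefficients solve the normal equations G · a = b where
  G_{ij} = <φ_i, φ_j> and b_i = <f, φ_i>, with φ_0 = 1, φ_1 = x, φ_2 = x^2.
G =
  [2, 0, 2/3]
  [0, 2/3, 0]
  [2/3, 0, 2/5],
b = (-16/3, -6/5, -32/15).
Solving gives a_0 = -2, a_1 = -9/5, a_2 = -2, so
  g(x) = -2*x^2 - 9*x/5 - 2.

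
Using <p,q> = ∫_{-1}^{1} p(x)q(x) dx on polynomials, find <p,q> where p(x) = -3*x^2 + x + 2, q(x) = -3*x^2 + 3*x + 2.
<p,q> = 28/5

Expand the product: p(x)·q(x) = 9*x^4 - 12*x^3 - 9*x^2 + 8*x + 4.
∫_{-1}^{1} of each monomial x^k gives [2/(k+1) if k even, 0 if k odd]. Integrating term-by-term (or equivalently evaluating the antiderivative F(x) = 9*x^5/5 - 3*x^4 - 3*x^3 + 4*x^2 + 4*x at the endpoints):
  F(1) − F(−1) = 19/5 − (-9/5) = 28/5.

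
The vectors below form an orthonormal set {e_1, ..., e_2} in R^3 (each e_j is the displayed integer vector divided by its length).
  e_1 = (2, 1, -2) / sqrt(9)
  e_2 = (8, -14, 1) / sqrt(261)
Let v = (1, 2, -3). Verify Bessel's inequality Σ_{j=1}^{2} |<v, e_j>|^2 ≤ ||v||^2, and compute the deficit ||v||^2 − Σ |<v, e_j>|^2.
Σ |<v, e_j>|^2 = 381/29; ||v||^2 = 14; deficit = 25/29

Write each e_j = u_j / sqrt(<u_j, u_j>) where u_j is the displayed integer vector. Then <v, e_j> = <v, u_j> / sqrt(<u_j, u_j>), so |<v, e_j>|^2 = <v, u_j>^2 / <u_j, u_j>.
Coefficients: <v, e_1> = 10/sqrt(9), <v, e_2> = -23/sqrt(261).
Square and sum: Σ |<v, e_j>|^2 = 381/29.
Compute ||v||^2 = v·v = 14.
Deficit = 14 − 381/29 = 25/29 ≥ 0, confirming Bessel's inequality. (The deficit equals ||v − Σ <v,e_j> e_j||^2, the squared distance from v to span{e_j}.)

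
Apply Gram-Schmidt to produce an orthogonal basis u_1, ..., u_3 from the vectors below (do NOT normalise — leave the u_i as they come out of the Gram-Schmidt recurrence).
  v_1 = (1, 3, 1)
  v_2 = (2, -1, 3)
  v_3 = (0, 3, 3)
Orthogonal basis:
  u_1 = (1, 3, 1)
  u_2 = (20/11, -17/11, 31/11)
  u_3 = (-8/5, 4/25, 28/25)

Apply the Gram-Schmidt recurrence
  u_1 = v_1
  u_i = v_i − Σ_{j<i} ((v_i · u_j) / (u_j · u_j)) · u_j.

Step by step this gives:
  u_1 = (1, 3, 1)
  u_2 = (20/11, -17/11, 31/11)
  u_3 = (-8/5, 4/25, 28/25)

Orthogonality check:
  u_2 · u_1 = 0 (should be 0)
  u_3 · u_1 = 0 (should be 0)
  u_3 · u_2 = 0 (should be 0)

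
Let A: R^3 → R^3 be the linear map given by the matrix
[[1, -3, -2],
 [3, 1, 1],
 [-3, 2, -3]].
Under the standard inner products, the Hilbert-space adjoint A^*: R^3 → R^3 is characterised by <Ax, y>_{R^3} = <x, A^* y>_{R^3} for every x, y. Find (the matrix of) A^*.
A^* = A^T =
[[1, 3, -3],
 [-3, 1, 2],
 [-2, 1, -3]]

For real matrices with standard dot products, the defining identity <Ax, y> = <x, A^* y> gives (Ax)^T y = x^T (A^*) y, i.e. x^T A^T y = x^T (A^*) y. Since this holds for all x, y, we must have A^* = A^T. Therefore
A^* =
[[1, 3, -3],
 [-3, 1, 2],
 [-2, 1, -3]].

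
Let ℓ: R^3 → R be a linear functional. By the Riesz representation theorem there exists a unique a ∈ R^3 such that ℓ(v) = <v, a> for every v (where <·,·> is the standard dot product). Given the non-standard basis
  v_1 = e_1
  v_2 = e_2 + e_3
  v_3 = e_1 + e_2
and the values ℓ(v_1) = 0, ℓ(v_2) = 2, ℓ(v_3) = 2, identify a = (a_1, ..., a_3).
a = (0, 2, 0)

Write a = (a_1, ..., a_3) in the standard basis. For each basis vector v_i, ℓ(v_i) = <v_i, a> is a linear equation in the a_j's. Collect the n equations into a matrix system V a = ℓ, where row i of V is v_i (expressed in the standard basis). Since V is invertible (lower-triangular with 1s on the diagonal, up to permutation), solve by back-substitution:
  V =
[[1, 0, 0],
 [0, 1, 1],
 [1, 1, 0]]
  V a = (0, 2, 2)
Solving gives a = (0, 2, 0).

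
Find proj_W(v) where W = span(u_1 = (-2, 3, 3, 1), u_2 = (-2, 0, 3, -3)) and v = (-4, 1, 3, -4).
proj_W(v) = (-569/203, 93/203, 1707/406, -1459/406)

Set up U = [u_1 | ... | u_2] ∈ R^(4×2). The projector onto W = col(U) is P = U (U^T U)^(-1) U^T.
Compute U^T U =
  [23, 10]
  [10, 22],
and U^T v = (16, 29).
Solve U^T U · c = U^T v for the coefficients: c = (31/203, 507/406). The projection is proj_W(v) = U c.
Check: (v - proj_W(v)) · u_1 = 0  (should be 0).
Check: (v - proj_W(v)) · u_2 = 0  (should be 0).
Result: proj_W(v) = (-569/203, 93/203, 1707/406, -1459/406).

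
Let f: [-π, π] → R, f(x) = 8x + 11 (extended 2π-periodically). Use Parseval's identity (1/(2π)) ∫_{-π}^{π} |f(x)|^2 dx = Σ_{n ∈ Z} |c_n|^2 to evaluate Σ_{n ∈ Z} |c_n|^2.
Σ |c_n|^2 = 64π^2/3 + 121

Expand and integrate term by term over [-π, π]:
  ∫ (8x)^2 dx = 64·(2π^3/3); ∫ 2·8·(11)·x dx = 0 (odd integrand); ∫ 11^2 dx = 121·2π.
So (1/(2π)) ∫_{-π}^{π} (8x + 11)^2 dx = 64π^2/3 + 121 = 64π^2/3 + 121.
Parseval ⇒ Σ |c_n|^2 = 64π^2/3 + 121.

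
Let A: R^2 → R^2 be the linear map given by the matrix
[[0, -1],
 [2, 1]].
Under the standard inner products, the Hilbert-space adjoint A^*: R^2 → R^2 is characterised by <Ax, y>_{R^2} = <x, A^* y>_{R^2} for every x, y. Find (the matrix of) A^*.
A^* = A^T =
[[0, 2],
 [-1, 1]]

For real matrices with standard dot products, the defining identity <Ax, y> = <x, A^* y> gives (Ax)^T y = x^T (A^*) y, i.e. x^T A^T y = x^T (A^*) y. Since this holds for all x, y, we must have A^* = A^T. Therefore
A^* =
[[0, 2],
 [-1, 1]].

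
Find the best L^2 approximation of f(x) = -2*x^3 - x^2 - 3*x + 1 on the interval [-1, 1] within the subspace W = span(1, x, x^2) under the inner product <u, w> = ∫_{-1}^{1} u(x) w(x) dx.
g(x) = -x^2 - 21*x/5 + 1

The best approximation g ∈ W is the orthogonal projection of f onto W. Writing g = a_0 + a_1 x + a_2 x^2, the coefficients solve the normal equations G · a = b where
  G_{ij} = <φ_i, φ_j> and b_i = <f, φ_i>, with φ_0 = 1, φ_1 = x, φ_2 = x^2.
G =
  [2, 0, 2/3]
  [0, 2/3, 0]
  [2/3, 0, 2/5],
b = (4/3, -14/5, 4/15).
Solving gives a_0 = 1, a_1 = -21/5, a_2 = -1, so
  g(x) = -x^2 - 21*x/5 + 1.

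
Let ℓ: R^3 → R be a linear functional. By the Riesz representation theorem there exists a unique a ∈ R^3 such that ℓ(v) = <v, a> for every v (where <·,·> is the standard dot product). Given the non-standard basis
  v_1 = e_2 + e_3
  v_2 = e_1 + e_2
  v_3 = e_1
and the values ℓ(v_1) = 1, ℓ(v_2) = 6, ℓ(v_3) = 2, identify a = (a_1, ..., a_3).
a = (2, 4, -3)

Write a = (a_1, ..., a_3) in the standard basis. For each basis vector v_i, ℓ(v_i) = <v_i, a> is a linear equation in the a_j's. Collect the n equations into a matrix system V a = ℓ, where row i of V is v_i (expressed in the standard basis). Since V is invertible (lower-triangular with 1s on the diagonal, up to permutation), solve by back-substitution:
  V =
[[0, 1, 1],
 [1, 1, 0],
 [1, 0, 0]]
  V a = (1, 6, 2)
Solving gives a = (2, 4, -3).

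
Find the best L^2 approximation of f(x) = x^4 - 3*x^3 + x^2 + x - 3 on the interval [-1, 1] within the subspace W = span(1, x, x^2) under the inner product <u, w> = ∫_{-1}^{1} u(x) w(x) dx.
g(x) = 13*x^2/7 - 4*x/5 - 108/35

The best approximation g ∈ W is the orthogonal projection of f onto W. Writing g = a_0 + a_1 x + a_2 x^2, the coefficients solve the normal equations G · a = b where
  G_{ij} = <φ_i, φ_j> and b_i = <f, φ_i>, with φ_0 = 1, φ_1 = x, φ_2 = x^2.
G =
  [2, 0, 2/3]
  [0, 2/3, 0]
  [2/3, 0, 2/5],
b = (-74/15, -8/15, -46/35).
Solving gives a_0 = -108/35, a_1 = -4/5, a_2 = 13/7, so
  g(x) = 13*x^2/7 - 4*x/5 - 108/35.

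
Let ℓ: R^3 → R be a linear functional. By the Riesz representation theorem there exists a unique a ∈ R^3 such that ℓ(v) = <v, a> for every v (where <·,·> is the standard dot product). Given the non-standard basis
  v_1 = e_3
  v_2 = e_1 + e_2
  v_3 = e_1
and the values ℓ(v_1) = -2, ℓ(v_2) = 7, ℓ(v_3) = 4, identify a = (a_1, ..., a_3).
a = (4, 3, -2)

Write a = (a_1, ..., a_3) in the standard basis. For each basis vector v_i, ℓ(v_i) = <v_i, a> is a linear equation in the a_j's. Collect the n equations into a matrix system V a = ℓ, where row i of V is v_i (expressed in the standard basis). Since V is invertible (lower-triangular with 1s on the diagonal, up to permutation), solve by back-substitution:
  V =
[[0, 0, 1],
 [1, 1, 0],
 [1, 0, 0]]
  V a = (-2, 7, 4)
Solving gives a = (4, 3, -2).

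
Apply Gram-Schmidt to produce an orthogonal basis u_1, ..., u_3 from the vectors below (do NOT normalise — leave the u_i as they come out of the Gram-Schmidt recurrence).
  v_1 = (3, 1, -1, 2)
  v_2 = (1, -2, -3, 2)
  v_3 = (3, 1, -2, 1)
Orthogonal basis:
  u_1 = (3, 1, -1, 2)
  u_2 = (-3/5, -38/15, -37/15, 14/15)
  u_3 = (55/206, 36/103, -163/206, -100/103)

Apply the Gram-Schmidt recurrence
  u_1 = v_1
  u_i = v_i − Σ_{j<i} ((v_i · u_j) / (u_j · u_j)) · u_j.

Step by step this gives:
  u_1 = (3, 1, -1, 2)
  u_2 = (-3/5, -38/15, -37/15, 14/15)
  u_3 = (55/206, 36/103, -163/206, -100/103)

Orthogonality check:
  u_2 · u_1 = 0 (should be 0)
  u_3 · u_1 = 0 (should be 0)
  u_3 · u_2 = 0 (should be 0)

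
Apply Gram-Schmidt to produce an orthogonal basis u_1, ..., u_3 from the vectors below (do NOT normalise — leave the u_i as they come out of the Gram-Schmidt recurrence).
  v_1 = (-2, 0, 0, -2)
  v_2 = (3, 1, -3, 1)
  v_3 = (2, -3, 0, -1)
Orthogonal basis:
  u_1 = (-2, 0, 0, -2)
  u_2 = (1, 1, -3, -1)
  u_3 = (3/2, -3, 0, -3/2)

Apply the Gram-Schmidt recurrence
  u_1 = v_1
  u_i = v_i − Σ_{j<i} ((v_i · u_j) / (u_j · u_j)) · u_j.

Step by step this gives:
  u_1 = (-2, 0, 0, -2)
  u_2 = (1, 1, -3, -1)
  u_3 = (3/2, -3, 0, -3/2)

Orthogonality check:
  u_2 · u_1 = 0 (should be 0)
  u_3 · u_1 = 0 (should be 0)
  u_3 · u_2 = 0 (should be 0)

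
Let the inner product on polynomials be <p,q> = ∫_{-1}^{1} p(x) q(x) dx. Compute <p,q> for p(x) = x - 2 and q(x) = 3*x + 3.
<p,q> = -10

Expand the product: p(x)·q(x) = 3*x^2 - 3*x - 6.
∫_{-1}^{1} of each monomial x^k gives [2/(k+1) if k even, 0 if k odd]. Integrating term-by-term (or equivalently evaluating the antiderivative F(x) = x^3 - 3*x^2/2 - 6*x at the endpoints):
  F(1) − F(−1) = -13/2 − (7/2) = -10.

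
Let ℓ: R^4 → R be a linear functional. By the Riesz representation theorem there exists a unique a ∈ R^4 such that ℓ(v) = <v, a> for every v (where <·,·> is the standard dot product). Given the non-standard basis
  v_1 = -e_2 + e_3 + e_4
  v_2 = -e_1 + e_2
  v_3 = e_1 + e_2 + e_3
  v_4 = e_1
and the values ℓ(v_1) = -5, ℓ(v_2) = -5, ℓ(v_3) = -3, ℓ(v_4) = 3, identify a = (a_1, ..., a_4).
a = (3, -2, -4, -3)

Write a = (a_1, ..., a_4) in the standard basis. For each basis vector v_i, ℓ(v_i) = <v_i, a> is a linear equation in the a_j's. Collect the n equations into a matrix system V a = ℓ, where row i of V is v_i (expressed in the standard basis). Since V is invertible (lower-triangular with 1s on the diagonal, up to permutation), solve by back-substitution:
  V =
[[0, -1, 1, 1],
 [-1, 1, 0, 0],
 [1, 1, 1, 0],
 [1, 0, 0, 0]]
  V a = (-5, -5, -3, 3)
Solving gives a = (3, -2, -4, -3).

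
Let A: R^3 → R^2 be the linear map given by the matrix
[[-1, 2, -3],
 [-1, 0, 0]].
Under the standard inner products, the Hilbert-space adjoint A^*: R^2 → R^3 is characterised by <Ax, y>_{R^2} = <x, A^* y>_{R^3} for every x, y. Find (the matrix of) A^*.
A^* = A^T =
[[-1, -1],
 [2, 0],
 [-3, 0]]

For real matrices with standard dot products, the defining identity <Ax, y> = <x, A^* y> gives (Ax)^T y = x^T (A^*) y, i.e. x^T A^T y = x^T (A^*) y. Since this holds for all x, y, we must have A^* = A^T. Therefore
A^* =
[[-1, -1],
 [2, 0],
 [-3, 0]].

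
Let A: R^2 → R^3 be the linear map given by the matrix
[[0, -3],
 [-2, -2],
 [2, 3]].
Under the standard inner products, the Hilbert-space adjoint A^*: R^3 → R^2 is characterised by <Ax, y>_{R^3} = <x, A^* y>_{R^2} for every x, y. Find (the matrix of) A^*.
A^* = A^T =
[[0, -2, 2],
 [-3, -2, 3]]

For real matrices with standard dot products, the defining identity <Ax, y> = <x, A^* y> gives (Ax)^T y = x^T (A^*) y, i.e. x^T A^T y = x^T (A^*) y. Since this holds for all x, y, we must have A^* = A^T. Therefore
A^* =
[[0, -2, 2],
 [-3, -2, 3]].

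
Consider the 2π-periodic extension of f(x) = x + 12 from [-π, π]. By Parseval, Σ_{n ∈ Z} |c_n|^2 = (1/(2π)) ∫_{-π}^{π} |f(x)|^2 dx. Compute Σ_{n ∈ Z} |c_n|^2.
Σ |c_n|^2 = π^2/3 + 144

Expand and integrate term by term over [-π, π]:
  ∫ (x)^2 dx = 1·(2π^3/3); ∫ 2·1·(12)·x dx = 0 (odd integrand); ∫ 12^2 dx = 144·2π.
So (1/(2π)) ∫_{-π}^{π} (x + 12)^2 dx = 1π^2/3 + 144 = π^2/3 + 144.
Parseval ⇒ Σ |c_n|^2 = π^2/3 + 144.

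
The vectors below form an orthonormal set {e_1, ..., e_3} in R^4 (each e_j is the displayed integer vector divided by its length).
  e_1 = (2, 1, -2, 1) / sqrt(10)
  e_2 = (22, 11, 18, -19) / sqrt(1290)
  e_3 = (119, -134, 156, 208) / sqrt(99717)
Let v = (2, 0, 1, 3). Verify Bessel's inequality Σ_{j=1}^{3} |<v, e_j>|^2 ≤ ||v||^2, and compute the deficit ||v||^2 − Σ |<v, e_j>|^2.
Σ |<v, e_j>|^2 = 9981/773; ||v||^2 = 14; deficit = 841/773

Write each e_j = u_j / sqrt(<u_j, u_j>) where u_j is the displayed integer vector. Then <v, e_j> = <v, u_j> / sqrt(<u_j, u_j>), so |<v, e_j>|^2 = <v, u_j>^2 / <u_j, u_j>.
Coefficients: <v, e_1> = 5/sqrt(10), <v, e_2> = 5/sqrt(1290), <v, e_3> = 1018/sqrt(99717).
Square and sum: Σ |<v, e_j>|^2 = 9981/773.
Compute ||v||^2 = v·v = 14.
Deficit = 14 − 9981/773 = 841/773 ≥ 0, confirming Bessel's inequality. (The deficit equals ||v − Σ <v,e_j> e_j||^2, the squared distance from v to span{e_j}.)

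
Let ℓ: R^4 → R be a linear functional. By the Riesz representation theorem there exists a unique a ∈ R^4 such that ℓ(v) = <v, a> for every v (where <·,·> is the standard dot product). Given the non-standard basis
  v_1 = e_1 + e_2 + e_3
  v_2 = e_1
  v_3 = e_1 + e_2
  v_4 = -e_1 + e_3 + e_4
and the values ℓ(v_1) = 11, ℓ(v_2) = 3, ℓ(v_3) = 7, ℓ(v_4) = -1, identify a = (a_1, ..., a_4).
a = (3, 4, 4, -2)

Write a = (a_1, ..., a_4) in the standard basis. For each basis vector v_i, ℓ(v_i) = <v_i, a> is a linear equation in the a_j's. Collect the n equations into a matrix system V a = ℓ, where row i of V is v_i (expressed in the standard basis). Since V is invertible (lower-triangular with 1s on the diagonal, up to permutation), solve by back-substitution:
  V =
[[1, 1, 1, 0],
 [1, 0, 0, 0],
 [1, 1, 0, 0],
 [-1, 0, 1, 1]]
  V a = (11, 3, 7, -1)
Solving gives a = (3, 4, 4, -2).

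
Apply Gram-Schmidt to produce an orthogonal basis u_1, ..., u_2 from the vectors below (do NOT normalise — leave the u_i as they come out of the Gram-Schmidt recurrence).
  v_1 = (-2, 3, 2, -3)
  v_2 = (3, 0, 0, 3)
Orthogonal basis:
  u_1 = (-2, 3, 2, -3)
  u_2 = (24/13, 45/26, 15/13, 33/26)

Apply the Gram-Schmidt recurrence
  u_1 = v_1
  u_i = v_i − Σ_{j<i} ((v_i · u_j) / (u_j · u_j)) · u_j.

Step by step this gives:
  u_1 = (-2, 3, 2, -3)
  u_2 = (24/13, 45/26, 15/13, 33/26)

Orthogonality check:
  u_2 · u_1 = 0 (should be 0)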